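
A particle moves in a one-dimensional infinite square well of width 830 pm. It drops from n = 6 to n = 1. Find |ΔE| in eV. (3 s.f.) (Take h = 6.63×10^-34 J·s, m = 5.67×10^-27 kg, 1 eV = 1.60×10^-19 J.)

|ΔE| = 0.00308 eV

E_1 = h²/(8mL²) = 1.407×10^-23 J.
|ΔE| = |6² − 1²|·E_1 = 35·1.407×10^-23 J = 4.924×10^-22 J = 0.00308 eV.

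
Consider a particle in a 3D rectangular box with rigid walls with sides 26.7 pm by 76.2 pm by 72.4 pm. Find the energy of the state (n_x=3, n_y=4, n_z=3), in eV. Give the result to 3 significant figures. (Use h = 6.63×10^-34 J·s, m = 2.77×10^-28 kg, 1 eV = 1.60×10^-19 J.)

For a 3D rectangular well E = (h²/8m)·Σ n_i²/L_i² = (6.63×10^-34)²/(8·2.77×10^-28) · [3²/(26.7 pm)² + 4²/(76.2 pm)² + 3²/(72.4 pm)²].
Evaluating gives E = 3.391×10^-18 J = 21.2 eV.

E = 21.2 eV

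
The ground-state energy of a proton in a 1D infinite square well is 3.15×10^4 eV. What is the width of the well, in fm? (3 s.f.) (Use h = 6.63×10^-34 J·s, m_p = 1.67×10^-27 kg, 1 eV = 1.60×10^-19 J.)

From E_n = n²h²/(8m_pL²), L = n·h/√(8m_pE_n).
E_1 = 3.15×10^4 eV = 5.040×10^-15 J, so L = 1·6.63×10^-34/√(8·1.67×10^-27·5.040×10^-15) = 8.08×10^-14 m = 80.8 fm.

L = 80.8 fm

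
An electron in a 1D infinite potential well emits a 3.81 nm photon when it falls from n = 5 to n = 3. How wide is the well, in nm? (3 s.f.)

L = 0.136 nm

The photon carries ΔE = hc/λ = 6.626×10^-34·2.998×10^8/3.81×10^-9 m = 5.214×10^-17 J.
Since ΔE = (5² − 3²)E_1, E_1 = 3.259×10^-18 J, and L = h/√(8m_eE_1) = 1.36×10^-10 m = 0.136 nm.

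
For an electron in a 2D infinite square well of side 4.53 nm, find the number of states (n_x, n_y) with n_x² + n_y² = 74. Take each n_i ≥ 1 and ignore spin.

The level has n_x² + n_y² = 74. The ordered positive-integer solutions are (5, 7), (7, 5).
That gives 2 states.

degeneracy = 2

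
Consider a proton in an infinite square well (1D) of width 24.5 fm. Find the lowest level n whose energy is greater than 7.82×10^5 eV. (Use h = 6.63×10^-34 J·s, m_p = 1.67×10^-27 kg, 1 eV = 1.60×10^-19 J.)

n = 2

E_1 = h²/(8m_pL²) = 5.481×10^-14 J = 3.426×10^5 eV.
Need n² > 7.82×10^5/3.426×10^5 = 2.283, i.e. n > 1.511.
The smallest integer satisfying this is n = 2.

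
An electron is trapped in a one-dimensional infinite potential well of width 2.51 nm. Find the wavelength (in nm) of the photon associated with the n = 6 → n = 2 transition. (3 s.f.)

λ = 649 nm

E_1 = h²/(8m_eL²) = 9.563×10^-21 J, so ΔE = (6² − 2²)E_1 = 3.060×10^-19 J.
λ = hc/ΔE = (6.626×10^-34·2.998×10^8)/3.060×10^-19 = 6.49×10^-7 m = 649 nm.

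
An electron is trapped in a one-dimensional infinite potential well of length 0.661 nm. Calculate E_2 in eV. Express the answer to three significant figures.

E_2 = 3.44 eV

For an infinite well E_n = n²h²/(8m_eL²), so E_1 = h²/(8m_eL²) = (6.626×10^-34)²/(8·9.109×10^-31·(6.61×10^-10 m)²) = 1.379×10^-19 J.
Then E_2 = 2²·E_1 = 4·1.379×10^-19 J = 5.516×10^-19 J.
Converting, E_2 = 5.516×10^-19 J / (1.602×10^-19 J/eV) = 3.44 eV.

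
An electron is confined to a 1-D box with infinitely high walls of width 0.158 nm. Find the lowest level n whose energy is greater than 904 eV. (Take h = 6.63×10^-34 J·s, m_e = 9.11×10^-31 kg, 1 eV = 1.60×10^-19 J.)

E_1 = h²/(8m_eL²) = 2.416×10^-18 J = 15.10 eV.
Need n² > 904/15.10 = 59.87, i.e. n > 7.738.
The smallest integer satisfying this is n = 8.

n = 8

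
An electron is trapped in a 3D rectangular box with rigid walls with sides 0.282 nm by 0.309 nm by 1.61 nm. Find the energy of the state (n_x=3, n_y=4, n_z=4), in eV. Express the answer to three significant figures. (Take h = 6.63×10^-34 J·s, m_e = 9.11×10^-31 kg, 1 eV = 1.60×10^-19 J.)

For a 3D rectangular well E = (h²/8m_e)·Σ n_i²/L_i² = (6.63×10^-34)²/(8·9.11×10^-31) · [3²/(0.282 nm)² + 4²/(0.309 nm)² + 4²/(1.61 nm)²].
Evaluating gives E = 1.731×10^-17 J = 108 eV.

E = 108 eV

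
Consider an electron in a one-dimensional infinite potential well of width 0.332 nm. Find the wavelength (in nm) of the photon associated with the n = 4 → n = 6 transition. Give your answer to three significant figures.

E_1 = h²/(8m_eL²) = 5.466×10^-19 J, so ΔE = (6² − 4²)E_1 = 1.093×10^-17 J.
λ = hc/ΔE = (6.626×10^-34·2.998×10^8)/1.093×10^-17 = 1.82×10^-8 m = 18.2 nm.

λ = 18.2 nm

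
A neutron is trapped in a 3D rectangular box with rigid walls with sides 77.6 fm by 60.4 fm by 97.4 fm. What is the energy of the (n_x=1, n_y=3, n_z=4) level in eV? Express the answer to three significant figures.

For a 3D rectangular well E = (h²/8m_n)·Σ n_i²/L_i² = (6.626×10^-34)²/(8·1.675×10^-27) · [1²/(77.6 fm)² + 3²/(60.4 fm)² + 4²/(97.4 fm)²].
Evaluating gives E = 1.415×10^-13 J = 8.83×10^5 eV.

E = 8.83×10^5 eV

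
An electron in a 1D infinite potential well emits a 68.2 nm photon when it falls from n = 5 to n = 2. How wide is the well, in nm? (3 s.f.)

L = 0.659 nm

The photon carries ΔE = hc/λ = 6.626×10^-34·2.998×10^8/6.82×10^-8 m = 2.913×10^-18 J.
Since ΔE = (5² − 2²)E_1, E_1 = 1.387×10^-19 J, and L = h/√(8m_eE_1) = 6.59×10^-10 m = 0.659 nm.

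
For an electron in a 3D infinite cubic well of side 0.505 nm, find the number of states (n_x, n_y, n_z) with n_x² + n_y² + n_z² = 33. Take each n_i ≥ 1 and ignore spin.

degeneracy = 6

The level has n_x² + n_y² + n_z² = 33. The ordered positive-integer solutions are (1, 4, 4), (2, 2, 5), (2, 5, 2), (4, 1, 4), (4, 4, 1), (5, 2, 2).
That gives 6 states.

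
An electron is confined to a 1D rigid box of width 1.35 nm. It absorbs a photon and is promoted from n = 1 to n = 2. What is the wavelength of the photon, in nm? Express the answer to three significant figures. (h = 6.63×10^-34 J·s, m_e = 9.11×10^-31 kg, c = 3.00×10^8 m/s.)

λ = 2.00×10^3 nm

E_1 = h²/(8m_eL²) = 3.309×10^-20 J, so ΔE = (2² − 1²)E_1 = 9.927×10^-20 J.
λ = hc/ΔE = (6.63×10^-34·3.00×10^8)/9.927×10^-20 = 2.00×10^-6 m = 2.00×10^3 nm.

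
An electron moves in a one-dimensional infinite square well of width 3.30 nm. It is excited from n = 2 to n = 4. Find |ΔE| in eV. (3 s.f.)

E_1 = h²/(8m_eL²) = 5.532×10^-21 J.
|ΔE| = |2² − 4²|·E_1 = 12·5.532×10^-21 J = 6.638×10^-20 J = 0.414 eV.

|ΔE| = 0.414 eV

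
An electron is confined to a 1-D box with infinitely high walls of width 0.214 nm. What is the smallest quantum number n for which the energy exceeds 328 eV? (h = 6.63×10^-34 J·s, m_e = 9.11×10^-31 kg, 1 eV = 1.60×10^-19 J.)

n = 7

E_1 = h²/(8m_eL²) = 1.317×10^-18 J = 8.231 eV.
Need n² > 328/8.231 = 39.85, i.e. n > 6.313.
The smallest integer satisfying this is n = 7.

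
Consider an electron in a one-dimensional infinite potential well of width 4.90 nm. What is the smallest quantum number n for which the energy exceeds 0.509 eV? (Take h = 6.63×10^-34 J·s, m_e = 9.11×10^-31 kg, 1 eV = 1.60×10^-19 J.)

E_1 = h²/(8m_eL²) = 2.512×10^-21 J = 0.01570 eV.
Need n² > 0.509/0.01570 = 32.42, i.e. n > 5.694.
The smallest integer satisfying this is n = 6.

n = 6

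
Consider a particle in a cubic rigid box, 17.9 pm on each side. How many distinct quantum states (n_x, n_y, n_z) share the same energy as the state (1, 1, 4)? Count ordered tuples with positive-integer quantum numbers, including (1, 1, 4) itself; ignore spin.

The level has n_x² + n_y² + n_z² = 18. The ordered positive-integer solutions are (1, 1, 4), (1, 4, 1), (4, 1, 1).
That gives 3 states.

degeneracy = 3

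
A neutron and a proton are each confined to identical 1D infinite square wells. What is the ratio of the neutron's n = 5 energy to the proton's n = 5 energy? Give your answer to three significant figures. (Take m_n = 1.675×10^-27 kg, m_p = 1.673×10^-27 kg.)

0.999

E_n ∝ 1/m at fixed n and L, so the ratio is m_p/m_n = 1.673×10^-27/1.675×10^-27 = 0.999.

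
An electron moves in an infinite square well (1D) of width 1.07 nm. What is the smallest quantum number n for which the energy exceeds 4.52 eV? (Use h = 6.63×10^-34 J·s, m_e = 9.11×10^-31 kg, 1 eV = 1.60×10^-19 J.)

E_1 = h²/(8m_eL²) = 5.268×10^-20 J = 0.3293 eV.
Need n² > 4.52/0.3293 = 13.73, i.e. n > 3.705.
The smallest integer satisfying this is n = 4.

n = 4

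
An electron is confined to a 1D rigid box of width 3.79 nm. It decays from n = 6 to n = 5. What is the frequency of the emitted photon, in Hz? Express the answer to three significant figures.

f = 6.96×10^13 Hz

E_1 = h²/(8m_eL²) = 4.194×10^-21 J and ΔE = (6² − 5²)E_1 = 4.613×10^-20 J.
f = ΔE/h = 4.613×10^-20/6.626×10^-34 = 6.96×10^13 Hz.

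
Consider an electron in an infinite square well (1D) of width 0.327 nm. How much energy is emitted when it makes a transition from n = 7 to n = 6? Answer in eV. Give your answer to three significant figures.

E_1 = h²/(8m_eL²) = 5.634×10^-19 J.
|ΔE| = |7² − 6²|·E_1 = 13·5.634×10^-19 J = 7.324×10^-18 J = 45.7 eV.

|ΔE| = 45.7 eV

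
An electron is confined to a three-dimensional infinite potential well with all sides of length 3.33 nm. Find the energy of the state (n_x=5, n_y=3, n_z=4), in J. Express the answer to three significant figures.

For a 3D rectangular well E = (h²/8m_e)·Σ n_i²/L_i² = (6.626×10^-34)²/(8·9.109×10^-31) · [5²/(3.33 nm)² + 3²/(3.33 nm)² + 4²/(3.33 nm)²].
Evaluating gives E = 2.72×10^-19 J.

E = 2.72×10^-19 J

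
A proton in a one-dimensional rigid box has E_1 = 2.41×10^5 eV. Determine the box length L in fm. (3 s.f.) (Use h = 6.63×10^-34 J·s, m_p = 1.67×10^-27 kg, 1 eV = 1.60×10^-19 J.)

L = 29.2 fm

From E_n = n²h²/(8m_pL²), L = n·h/√(8m_pE_n).
E_1 = 2.41×10^5 eV = 3.856×10^-14 J, so L = 1·6.63×10^-34/√(8·1.67×10^-27·3.856×10^-14) = 2.92×10^-14 m = 29.2 fm.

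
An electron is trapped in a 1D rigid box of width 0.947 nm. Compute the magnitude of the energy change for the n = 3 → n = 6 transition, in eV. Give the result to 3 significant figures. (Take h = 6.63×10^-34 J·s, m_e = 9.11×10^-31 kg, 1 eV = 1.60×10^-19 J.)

|ΔE| = 11.3 eV

E_1 = h²/(8m_eL²) = 6.725×10^-20 J.
|ΔE| = |3² − 6²|·E_1 = 27·6.725×10^-20 J = 1.816×10^-18 J = 11.3 eV.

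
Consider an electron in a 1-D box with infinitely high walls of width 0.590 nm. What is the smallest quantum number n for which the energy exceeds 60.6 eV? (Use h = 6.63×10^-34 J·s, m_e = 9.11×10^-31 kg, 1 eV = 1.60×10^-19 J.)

n = 8

E_1 = h²/(8m_eL²) = 1.733×10^-19 J = 1.083 eV.
Need n² > 60.6/1.083 = 55.96, i.e. n > 7.481.
The smallest integer satisfying this is n = 8.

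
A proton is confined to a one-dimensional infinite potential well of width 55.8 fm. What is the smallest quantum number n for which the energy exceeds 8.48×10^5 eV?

E_1 = h²/(8m_pL²) = 1.054×10^-14 J = 6.579×10^4 eV.
Need n² > 8.48×10^5/6.579×10^4 = 12.89, i.e. n > 3.590.
The smallest integer satisfying this is n = 4.

n = 4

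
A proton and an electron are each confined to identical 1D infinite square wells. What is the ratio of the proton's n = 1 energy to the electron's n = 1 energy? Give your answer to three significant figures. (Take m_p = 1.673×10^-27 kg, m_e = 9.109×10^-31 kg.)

5.44×10^-4

E_n ∝ 1/m at fixed n and L, so the ratio is m_e/m_p = 9.109×10^-31/1.673×10^-27 = 5.44×10^-4.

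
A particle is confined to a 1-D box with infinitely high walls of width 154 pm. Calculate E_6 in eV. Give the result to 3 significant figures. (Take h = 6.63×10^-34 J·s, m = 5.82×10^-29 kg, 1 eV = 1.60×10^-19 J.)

E_6 = 8.96 eV

For an infinite well E_n = n²h²/(8mL²), so E_1 = h²/(8mL²) = (6.63×10^-34)²/(8·5.82×10^-29·(1.54×10^-10 m)²) = 3.981×10^-20 J.
Then E_6 = 6²·E_1 = 36·3.981×10^-20 J = 1.433×10^-18 J.
Converting, E_6 = 1.433×10^-18 J / (1.60×10^-19 J/eV) = 8.96 eV.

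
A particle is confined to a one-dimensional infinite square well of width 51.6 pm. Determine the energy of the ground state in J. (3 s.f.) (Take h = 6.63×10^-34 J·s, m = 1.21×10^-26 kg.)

For an infinite well E_n = n²h²/(8mL²), so E_1 = h²/(8mL²) = (6.63×10^-34)²/(8·1.21×10^-26·(5.16×10^-11 m)²) = 1.706×10^-21 J.

E_1 = 1.71×10^-21 J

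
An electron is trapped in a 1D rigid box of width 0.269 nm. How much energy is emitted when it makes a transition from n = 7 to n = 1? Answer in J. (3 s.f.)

|ΔE| = 4.00×10^-17 J

E_1 = h²/(8m_eL²) = 8.326×10^-19 J.
|ΔE| = |7² − 1²|·E_1 = 48·8.326×10^-19 J = 4.00×10^-17 J.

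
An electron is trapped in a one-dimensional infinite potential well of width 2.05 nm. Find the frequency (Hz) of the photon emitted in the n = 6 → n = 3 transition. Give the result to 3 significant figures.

E_1 = h²/(8m_eL²) = 1.434×10^-20 J and ΔE = (6² − 3²)E_1 = 3.872×10^-19 J.
f = ΔE/h = 3.872×10^-19/6.626×10^-34 = 5.84×10^14 Hz.

f = 5.84×10^14 Hz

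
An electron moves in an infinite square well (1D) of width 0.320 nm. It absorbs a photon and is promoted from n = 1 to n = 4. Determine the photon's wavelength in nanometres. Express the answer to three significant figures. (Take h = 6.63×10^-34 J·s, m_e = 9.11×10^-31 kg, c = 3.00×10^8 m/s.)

λ = 22.5 nm

E_1 = h²/(8m_eL²) = 5.890×10^-19 J, so ΔE = (4² − 1²)E_1 = 8.835×10^-18 J.
λ = hc/ΔE = (6.63×10^-34·3.00×10^8)/8.835×10^-18 = 2.25×10^-8 m = 22.5 nm.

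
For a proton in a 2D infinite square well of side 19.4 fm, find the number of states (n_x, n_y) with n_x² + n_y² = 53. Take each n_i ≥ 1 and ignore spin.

degeneracy = 2

The level has n_x² + n_y² = 53. The ordered positive-integer solutions are (2, 7), (7, 2).
That gives 2 states.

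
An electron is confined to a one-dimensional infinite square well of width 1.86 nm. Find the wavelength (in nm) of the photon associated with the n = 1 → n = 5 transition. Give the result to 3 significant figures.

E_1 = h²/(8m_eL²) = 1.741×10^-20 J, so ΔE = (5² − 1²)E_1 = 4.178×10^-19 J.
λ = hc/ΔE = (6.626×10^-34·2.998×10^8)/4.178×10^-19 = 4.75×10^-7 m = 475 nm.

λ = 475 nm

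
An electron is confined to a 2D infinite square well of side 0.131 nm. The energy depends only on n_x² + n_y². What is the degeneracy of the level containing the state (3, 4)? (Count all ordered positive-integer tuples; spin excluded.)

The level has n_x² + n_y² = 25. The ordered positive-integer solutions are (3, 4), (4, 3).
That gives 2 states.

degeneracy = 2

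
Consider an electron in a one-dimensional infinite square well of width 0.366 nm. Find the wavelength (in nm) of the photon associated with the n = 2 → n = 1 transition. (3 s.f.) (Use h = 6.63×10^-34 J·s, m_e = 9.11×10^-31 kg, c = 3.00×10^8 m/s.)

λ = 147 nm

E_1 = h²/(8m_eL²) = 4.503×10^-19 J, so ΔE = (2² − 1²)E_1 = 1.351×10^-18 J.
λ = hc/ΔE = (6.63×10^-34·3.00×10^8)/1.351×10^-18 = 1.47×10^-7 m = 147 nm.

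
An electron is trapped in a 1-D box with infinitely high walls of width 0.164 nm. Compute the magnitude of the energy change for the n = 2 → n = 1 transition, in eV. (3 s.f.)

|ΔE| = 41.9 eV

E_1 = h²/(8m_eL²) = 2.240×10^-18 J.
|ΔE| = |2² − 1²|·E_1 = 3·2.240×10^-18 J = 6.720×10^-18 J = 41.9 eV.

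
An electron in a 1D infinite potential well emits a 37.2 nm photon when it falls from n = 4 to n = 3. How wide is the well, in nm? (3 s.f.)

The photon carries ΔE = hc/λ = 6.626×10^-34·2.998×10^8/3.72×10^-8 m = 5.340×10^-18 J.
Since ΔE = (4² − 3²)E_1, E_1 = 7.629×10^-19 J, and L = h/√(8m_eE_1) = 2.81×10^-10 m = 0.281 nm.

L = 0.281 nm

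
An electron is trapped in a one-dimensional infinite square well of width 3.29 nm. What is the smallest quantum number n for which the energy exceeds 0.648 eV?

n = 5

E_1 = h²/(8m_eL²) = 5.566×10^-21 J = 0.03474 eV.
Need n² > 0.648/0.03474 = 18.65, i.e. n > 4.319.
The smallest integer satisfying this is n = 5.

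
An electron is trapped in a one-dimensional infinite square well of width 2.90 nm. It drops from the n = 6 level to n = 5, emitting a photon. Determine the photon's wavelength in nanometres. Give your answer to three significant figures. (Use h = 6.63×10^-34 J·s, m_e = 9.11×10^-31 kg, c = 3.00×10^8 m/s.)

λ = 2.52×10^3 nm

E_1 = h²/(8m_eL²) = 7.172×10^-21 J, so ΔE = (6² − 5²)E_1 = 7.889×10^-20 J.
λ = hc/ΔE = (6.63×10^-34·3.00×10^8)/7.889×10^-20 = 2.52×10^-6 m = 2.52×10^3 nm.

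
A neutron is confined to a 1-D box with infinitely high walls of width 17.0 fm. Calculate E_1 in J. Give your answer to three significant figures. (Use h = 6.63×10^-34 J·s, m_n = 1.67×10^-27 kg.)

E_1 = 1.14×10^-13 J

For an infinite well E_n = n²h²/(8m_nL²), so E_1 = h²/(8m_nL²) = (6.63×10^-34)²/(8·1.67×10^-27·(1.70×10^-14 m)²) = 1.138×10^-13 J.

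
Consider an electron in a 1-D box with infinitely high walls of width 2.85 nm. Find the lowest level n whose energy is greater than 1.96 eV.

n = 7

E_1 = h²/(8m_eL²) = 7.417×10^-21 J = 0.04630 eV.
Need n² > 1.96/0.04630 = 42.33, i.e. n > 6.506.
The smallest integer satisfying this is n = 7.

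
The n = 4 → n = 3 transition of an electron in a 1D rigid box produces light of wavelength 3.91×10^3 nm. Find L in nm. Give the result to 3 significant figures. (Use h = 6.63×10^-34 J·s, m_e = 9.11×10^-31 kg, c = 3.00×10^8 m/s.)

The photon carries ΔE = hc/λ = 6.63×10^-34·3.00×10^8/3.91×10^-6 m = 5.087×10^-20 J.
Since ΔE = (4² − 3²)E_1, E_1 = 7.267×10^-21 J, and L = h/√(8m_eE_1) = 2.88×10^-9 m = 2.88 nm.

L = 2.88 nm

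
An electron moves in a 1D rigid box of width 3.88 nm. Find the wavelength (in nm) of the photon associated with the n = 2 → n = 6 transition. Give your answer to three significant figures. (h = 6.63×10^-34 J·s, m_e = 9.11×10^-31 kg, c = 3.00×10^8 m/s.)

λ = 1.55×10^3 nm

E_1 = h²/(8m_eL²) = 4.006×10^-21 J, so ΔE = (6² − 2²)E_1 = 1.282×10^-19 J.
λ = hc/ΔE = (6.63×10^-34·3.00×10^8)/1.282×10^-19 = 1.55×10^-6 m = 1.55×10^3 nm.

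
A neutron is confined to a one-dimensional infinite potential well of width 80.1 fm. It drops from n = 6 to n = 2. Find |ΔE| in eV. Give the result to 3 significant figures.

|ΔE| = 1.02×10^6 eV

E_1 = h²/(8m_nL²) = 5.107×10^-15 J.
|ΔE| = |6² − 2²|·E_1 = 32·5.107×10^-15 J = 1.634×10^-13 J = 1.02×10^6 eV.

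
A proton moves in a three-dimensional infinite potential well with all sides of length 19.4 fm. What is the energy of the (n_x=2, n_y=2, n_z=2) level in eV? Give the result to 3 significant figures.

E = 6.53×10^6 eV

For a 3D rectangular well E = (h²/8m_p)·Σ n_i²/L_i² = (6.626×10^-34)²/(8·1.673×10^-27) · [2²/(19.4 fm)² + 2²/(19.4 fm)² + 2²/(19.4 fm)²].
Evaluating gives E = 1.046×10^-12 J = 6.53×10^6 eV.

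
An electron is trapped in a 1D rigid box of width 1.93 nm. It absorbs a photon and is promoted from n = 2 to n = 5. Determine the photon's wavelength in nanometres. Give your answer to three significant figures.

E_1 = h²/(8m_eL²) = 1.617×10^-20 J, so ΔE = (5² − 2²)E_1 = 3.396×10^-19 J.
λ = hc/ΔE = (6.626×10^-34·2.998×10^8)/3.396×10^-19 = 5.85×10^-7 m = 585 nm.

λ = 585 nm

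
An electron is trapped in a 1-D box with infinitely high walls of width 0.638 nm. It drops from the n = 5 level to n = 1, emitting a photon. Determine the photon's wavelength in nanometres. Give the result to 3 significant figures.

λ = 55.9 nm

E_1 = h²/(8m_eL²) = 1.480×10^-19 J, so ΔE = (5² − 1²)E_1 = 3.552×10^-18 J.
λ = hc/ΔE = (6.626×10^-34·2.998×10^8)/3.552×10^-18 = 5.59×10^-8 m = 55.9 nm.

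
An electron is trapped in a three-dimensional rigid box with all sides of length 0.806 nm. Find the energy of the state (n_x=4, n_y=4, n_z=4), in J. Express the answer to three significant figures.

E = 4.45×10^-18 J

For a 3D rectangular well E = (h²/8m_e)·Σ n_i²/L_i² = (6.626×10^-34)²/(8·9.109×10^-31) · [4²/(0.806 nm)² + 4²/(0.806 nm)² + 4²/(0.806 nm)²].
Evaluating gives E = 4.45×10^-18 J.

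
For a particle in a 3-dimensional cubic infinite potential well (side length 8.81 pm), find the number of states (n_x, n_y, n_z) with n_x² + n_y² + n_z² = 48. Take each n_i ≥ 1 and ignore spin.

degeneracy = 1

The level has n_x² + n_y² + n_z² = 48. The ordered positive-integer solutions are (4, 4, 4).
That gives 1 state.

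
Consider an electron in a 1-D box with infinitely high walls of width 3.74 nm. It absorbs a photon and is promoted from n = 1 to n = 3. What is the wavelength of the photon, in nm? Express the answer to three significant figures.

λ = 5.76×10^3 nm

E_1 = h²/(8m_eL²) = 4.307×10^-21 J, so ΔE = (3² − 1²)E_1 = 3.446×10^-20 J.
λ = hc/ΔE = (6.626×10^-34·2.998×10^8)/3.446×10^-20 = 5.76×10^-6 m = 5.76×10^3 nm.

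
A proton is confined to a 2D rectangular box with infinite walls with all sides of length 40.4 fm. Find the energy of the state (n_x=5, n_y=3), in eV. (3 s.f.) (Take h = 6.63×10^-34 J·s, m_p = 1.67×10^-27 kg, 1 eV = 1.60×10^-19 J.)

For a 2D rectangular well E = (h²/8m_p)·Σ n_i²/L_i² = (6.63×10^-34)²/(8·1.67×10^-27) · [5²/(40.4 fm)² + 3²/(40.4 fm)²].
Evaluating gives E = 6.854×10^-13 J = 4.28×10^6 eV.

E = 4.28×10^6 eV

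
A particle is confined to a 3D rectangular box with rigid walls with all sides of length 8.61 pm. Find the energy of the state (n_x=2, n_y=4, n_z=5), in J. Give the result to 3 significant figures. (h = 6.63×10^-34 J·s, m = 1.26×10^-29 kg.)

For a 3D rectangular well E = (h²/8m)·Σ n_i²/L_i² = (6.63×10^-34)²/(8·1.26×10^-29) · [2²/(8.61 pm)² + 4²/(8.61 pm)² + 5²/(8.61 pm)²].
Evaluating gives E = 2.65×10^-15 J.

E = 2.65×10^-15 J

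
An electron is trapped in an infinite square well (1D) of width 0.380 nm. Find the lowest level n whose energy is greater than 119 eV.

n = 7

E_1 = h²/(8m_eL²) = 4.172×10^-19 J = 2.604 eV.
Need n² > 119/2.604 = 45.70, i.e. n > 6.760.
The smallest integer satisfying this is n = 7.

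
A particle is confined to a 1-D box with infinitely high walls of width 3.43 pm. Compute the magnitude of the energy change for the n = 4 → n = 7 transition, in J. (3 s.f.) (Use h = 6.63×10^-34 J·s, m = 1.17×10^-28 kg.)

E_1 = h²/(8mL²) = 3.992×10^-17 J.
|ΔE| = |4² − 7²|·E_1 = 33·3.992×10^-17 J = 1.32×10^-15 J.

|ΔE| = 1.32×10^-15 J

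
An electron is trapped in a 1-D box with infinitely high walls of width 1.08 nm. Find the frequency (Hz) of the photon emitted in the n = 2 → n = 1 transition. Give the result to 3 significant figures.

E_1 = h²/(8m_eL²) = 5.165×10^-20 J and ΔE = (2² − 1²)E_1 = 1.549×10^-19 J.
f = ΔE/h = 1.549×10^-19/6.626×10^-34 = 2.34×10^14 Hz.

f = 2.34×10^14 Hz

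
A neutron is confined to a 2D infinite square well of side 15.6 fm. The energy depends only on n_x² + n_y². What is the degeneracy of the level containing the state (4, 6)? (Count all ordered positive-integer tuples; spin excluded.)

The level has n_x² + n_y² = 52. The ordered positive-integer solutions are (4, 6), (6, 4).
That gives 2 states.

degeneracy = 2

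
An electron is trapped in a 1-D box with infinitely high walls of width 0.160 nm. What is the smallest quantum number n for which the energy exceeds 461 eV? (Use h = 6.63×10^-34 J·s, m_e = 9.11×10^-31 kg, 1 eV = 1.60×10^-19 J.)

E_1 = h²/(8m_eL²) = 2.356×10^-18 J = 14.73 eV.
Need n² > 461/14.73 = 31.30, i.e. n > 5.595.
The smallest integer satisfying this is n = 6.

n = 6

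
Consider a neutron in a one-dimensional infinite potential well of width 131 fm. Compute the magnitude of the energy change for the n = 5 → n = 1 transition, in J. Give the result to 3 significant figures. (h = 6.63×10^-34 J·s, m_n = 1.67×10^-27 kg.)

E_1 = h²/(8m_nL²) = 1.917×10^-15 J.
|ΔE| = |5² − 1²|·E_1 = 24·1.917×10^-15 J = 4.60×10^-14 J.

|ΔE| = 4.60×10^-14 J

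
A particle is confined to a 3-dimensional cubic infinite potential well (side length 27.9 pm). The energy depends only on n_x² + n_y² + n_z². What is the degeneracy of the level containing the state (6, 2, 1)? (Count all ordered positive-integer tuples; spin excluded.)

degeneracy = 9

The level has n_x² + n_y² + n_z² = 41. The ordered positive-integer solutions are (1, 2, 6), (1, 6, 2), (2, 1, 6), (2, 6, 1), (3, 4, 4), (4, 3, 4), (4, 4, 3), (6, 1, 2), (6, 2, 1).
That gives 9 states.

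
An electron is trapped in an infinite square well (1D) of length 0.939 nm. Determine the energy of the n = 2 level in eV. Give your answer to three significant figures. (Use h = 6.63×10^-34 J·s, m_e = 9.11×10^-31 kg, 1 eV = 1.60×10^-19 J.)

E_2 = 1.71 eV

For an infinite well E_n = n²h²/(8m_eL²), so E_1 = h²/(8m_eL²) = (6.63×10^-34)²/(8·9.11×10^-31·(9.39×10^-10 m)²) = 6.840×10^-20 J.
Then E_2 = 2²·E_1 = 4·6.840×10^-20 J = 2.736×10^-19 J.
Converting, E_2 = 2.736×10^-19 J / (1.60×10^-19 J/eV) = 1.71 eV.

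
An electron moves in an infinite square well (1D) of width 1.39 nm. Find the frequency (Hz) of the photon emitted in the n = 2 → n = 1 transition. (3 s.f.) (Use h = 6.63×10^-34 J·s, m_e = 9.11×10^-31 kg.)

E_1 = h²/(8m_eL²) = 3.122×10^-20 J and ΔE = (2² − 1²)E_1 = 9.366×10^-20 J.
f = ΔE/h = 9.366×10^-20/6.63×10^-34 = 1.41×10^14 Hz.

f = 1.41×10^14 Hz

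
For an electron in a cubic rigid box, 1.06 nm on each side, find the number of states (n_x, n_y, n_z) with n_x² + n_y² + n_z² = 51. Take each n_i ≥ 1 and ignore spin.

degeneracy = 6

The level has n_x² + n_y² + n_z² = 51. The ordered positive-integer solutions are (1, 1, 7), (1, 5, 5), (1, 7, 1), (5, 1, 5), (5, 5, 1), (7, 1, 1).
That gives 6 states.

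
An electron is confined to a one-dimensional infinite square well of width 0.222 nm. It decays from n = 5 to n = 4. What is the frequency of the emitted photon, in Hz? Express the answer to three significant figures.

f = 1.66×10^16 Hz

E_1 = h²/(8m_eL²) = 1.222×10^-18 J and ΔE = (5² − 4²)E_1 = 1.100×10^-17 J.
f = ΔE/h = 1.100×10^-17/6.626×10^-34 = 1.66×10^16 Hz.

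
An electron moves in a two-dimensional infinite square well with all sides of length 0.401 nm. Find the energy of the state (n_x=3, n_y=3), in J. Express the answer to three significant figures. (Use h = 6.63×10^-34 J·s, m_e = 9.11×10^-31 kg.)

For a 2D rectangular well E = (h²/8m_e)·Σ n_i²/L_i² = (6.63×10^-34)²/(8·9.11×10^-31) · [3²/(0.401 nm)² + 3²/(0.401 nm)²].
Evaluating gives E = 6.75×10^-18 J.

E = 6.75×10^-18 J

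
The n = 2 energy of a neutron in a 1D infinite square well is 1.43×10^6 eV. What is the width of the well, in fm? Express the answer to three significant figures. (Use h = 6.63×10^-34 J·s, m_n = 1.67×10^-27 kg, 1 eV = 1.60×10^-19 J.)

From E_n = n²h²/(8m_nL²), L = n·h/√(8m_nE_n).
E_2 = 1.43×10^6 eV = 2.288×10^-13 J, so L = 2·6.63×10^-34/√(8·1.67×10^-27·2.288×10^-13) = 2.40×10^-14 m = 24.0 fm.

L = 24.0 fm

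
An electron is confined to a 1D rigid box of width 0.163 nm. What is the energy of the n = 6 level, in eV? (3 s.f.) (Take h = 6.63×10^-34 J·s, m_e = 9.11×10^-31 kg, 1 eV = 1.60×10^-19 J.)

For an infinite well E_n = n²h²/(8m_eL²), so E_1 = h²/(8m_eL²) = (6.63×10^-34)²/(8·9.11×10^-31·(1.63×10^-10 m)²) = 2.270×10^-18 J.
Then E_6 = 6²·E_1 = 36·2.270×10^-18 J = 8.172×10^-17 J.
Converting, E_6 = 8.172×10^-17 J / (1.60×10^-19 J/eV) = 511 eV.

E_6 = 511 eV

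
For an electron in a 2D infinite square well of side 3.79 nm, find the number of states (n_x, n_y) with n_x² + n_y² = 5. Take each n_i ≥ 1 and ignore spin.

degeneracy = 2

The level has n_x² + n_y² = 5. The ordered positive-integer solutions are (1, 2), (2, 1).
That gives 2 states.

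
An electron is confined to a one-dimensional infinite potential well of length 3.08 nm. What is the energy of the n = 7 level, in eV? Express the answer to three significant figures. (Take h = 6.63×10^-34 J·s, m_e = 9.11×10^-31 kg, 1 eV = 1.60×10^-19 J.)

For an infinite well E_n = n²h²/(8m_eL²), so E_1 = h²/(8m_eL²) = (6.63×10^-34)²/(8·9.11×10^-31·(3.08×10^-9 m)²) = 6.358×10^-21 J.
Then E_7 = 7²·E_1 = 49·6.358×10^-21 J = 3.115×10^-19 J.
Converting, E_7 = 3.115×10^-19 J / (1.60×10^-19 J/eV) = 1.95 eV.

E_7 = 1.95 eV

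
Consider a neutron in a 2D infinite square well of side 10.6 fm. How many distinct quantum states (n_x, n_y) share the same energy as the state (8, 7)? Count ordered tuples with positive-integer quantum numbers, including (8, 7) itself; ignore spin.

The level has n_x² + n_y² = 113. The ordered positive-integer solutions are (7, 8), (8, 7).
That gives 2 states.

degeneracy = 2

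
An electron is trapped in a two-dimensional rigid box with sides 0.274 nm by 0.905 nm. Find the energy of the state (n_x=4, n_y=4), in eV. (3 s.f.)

For a 2D rectangular well E = (h²/8m_e)·Σ n_i²/L_i² = (6.626×10^-34)²/(8·9.109×10^-31) · [4²/(0.274 nm)² + 4²/(0.905 nm)²].
Evaluating gives E = 1.402×10^-17 J = 87.5 eV.

E = 87.5 eV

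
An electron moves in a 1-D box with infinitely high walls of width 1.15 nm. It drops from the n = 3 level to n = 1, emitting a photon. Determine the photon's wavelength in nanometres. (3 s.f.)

E_1 = h²/(8m_eL²) = 4.556×10^-20 J, so ΔE = (3² − 1²)E_1 = 3.645×10^-19 J.
λ = hc/ΔE = (6.626×10^-34·2.998×10^8)/3.645×10^-19 = 5.45×10^-7 m = 545 nm.

λ = 545 nm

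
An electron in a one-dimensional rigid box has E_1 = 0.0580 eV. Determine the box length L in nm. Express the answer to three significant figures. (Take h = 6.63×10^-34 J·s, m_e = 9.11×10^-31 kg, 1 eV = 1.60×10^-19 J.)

L = 2.55 nm

From E_n = n²h²/(8m_eL²), L = n·h/√(8m_eE_n).
E_1 = 0.0580 eV = 9.280×10^-21 J, so L = 1·6.63×10^-34/√(8·9.11×10^-31·9.280×10^-21) = 2.55×10^-9 m = 2.55 nm.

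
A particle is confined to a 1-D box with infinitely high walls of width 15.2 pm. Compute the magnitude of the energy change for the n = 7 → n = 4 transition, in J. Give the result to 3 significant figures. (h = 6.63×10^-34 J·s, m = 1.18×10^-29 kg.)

E_1 = h²/(8mL²) = 2.015×10^-17 J.
|ΔE| = |7² − 4²|·E_1 = 33·2.015×10^-17 J = 6.65×10^-16 J.

|ΔE| = 6.65×10^-16 J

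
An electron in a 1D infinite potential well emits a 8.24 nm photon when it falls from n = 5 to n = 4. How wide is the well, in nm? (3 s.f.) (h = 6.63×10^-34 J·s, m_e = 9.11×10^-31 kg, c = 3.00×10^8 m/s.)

L = 0.150 nm

The photon carries ΔE = hc/λ = 6.63×10^-34·3.00×10^8/8.24×10^-9 m = 2.414×10^-17 J.
Since ΔE = (5² − 4²)E_1, E_1 = 2.682×10^-18 J, and L = h/√(8m_eE_1) = 1.50×10^-10 m = 0.150 nm.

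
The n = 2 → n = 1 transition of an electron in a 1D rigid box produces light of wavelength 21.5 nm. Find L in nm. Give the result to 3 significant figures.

The photon carries ΔE = hc/λ = 6.626×10^-34·2.998×10^8/2.15×10^-8 m = 9.239×10^-18 J.
Since ΔE = (2² − 1²)E_1, E_1 = 3.080×10^-18 J, and L = h/√(8m_eE_1) = 1.40×10^-10 m = 0.140 nm.

L = 0.140 nm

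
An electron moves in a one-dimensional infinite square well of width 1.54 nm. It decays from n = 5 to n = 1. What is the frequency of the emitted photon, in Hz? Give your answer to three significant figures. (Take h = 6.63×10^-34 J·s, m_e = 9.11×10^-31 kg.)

f = 9.21×10^14 Hz

E_1 = h²/(8m_eL²) = 2.543×10^-20 J and ΔE = (5² − 1²)E_1 = 6.103×10^-19 J.
f = ΔE/h = 6.103×10^-19/6.63×10^-34 = 9.21×10^14 Hz.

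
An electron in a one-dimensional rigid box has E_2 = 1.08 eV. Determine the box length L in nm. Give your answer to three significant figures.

L = 1.18 nm

From E_n = n²h²/(8m_eL²), L = n·h/√(8m_eE_n).
E_2 = 1.08 eV = 1.730×10^-19 J, so L = 2·6.626×10^-34/√(8·9.109×10^-31·1.730×10^-19) = 1.18×10^-9 m = 1.18 nm.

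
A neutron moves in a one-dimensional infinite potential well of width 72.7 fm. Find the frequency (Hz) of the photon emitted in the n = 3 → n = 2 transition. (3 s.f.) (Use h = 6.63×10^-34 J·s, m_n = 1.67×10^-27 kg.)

f = 4.69×10^19 Hz

E_1 = h²/(8m_nL²) = 6.225×10^-15 J and ΔE = (3² − 2²)E_1 = 3.112×10^-14 J.
f = ΔE/h = 3.112×10^-14/6.63×10^-34 = 4.69×10^19 Hz.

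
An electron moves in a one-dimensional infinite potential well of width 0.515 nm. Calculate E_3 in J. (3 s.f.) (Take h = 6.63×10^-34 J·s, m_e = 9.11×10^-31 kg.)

E_3 = 2.05×10^-18 J

For an infinite well E_n = n²h²/(8m_eL²), so E_1 = h²/(8m_eL²) = (6.63×10^-34)²/(8·9.11×10^-31·(5.15×10^-10 m)²) = 2.274×10^-19 J.
Then E_3 = 3²·E_1 = 9·2.274×10^-19 J = 2.05×10^-18 J.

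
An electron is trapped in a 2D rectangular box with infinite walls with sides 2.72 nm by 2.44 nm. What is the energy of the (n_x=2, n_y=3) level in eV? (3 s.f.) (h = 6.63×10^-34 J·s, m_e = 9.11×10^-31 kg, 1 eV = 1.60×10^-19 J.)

E = 0.774 eV

For a 2D rectangular well E = (h²/8m_e)·Σ n_i²/L_i² = (6.63×10^-34)²/(8·9.11×10^-31) · [2²/(2.72 nm)² + 3²/(2.44 nm)²].
Evaluating gives E = 1.238×10^-19 J = 0.774 eV.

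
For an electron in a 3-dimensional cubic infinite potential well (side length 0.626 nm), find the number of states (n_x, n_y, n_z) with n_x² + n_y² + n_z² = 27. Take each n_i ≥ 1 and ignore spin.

The level has n_x² + n_y² + n_z² = 27. The ordered positive-integer solutions are (1, 1, 5), (1, 5, 1), (3, 3, 3), (5, 1, 1).
That gives 4 states.

degeneracy = 4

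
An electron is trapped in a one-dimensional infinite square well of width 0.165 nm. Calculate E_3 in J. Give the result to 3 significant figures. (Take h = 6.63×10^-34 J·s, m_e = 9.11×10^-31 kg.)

For an infinite well E_n = n²h²/(8m_eL²), so E_1 = h²/(8m_eL²) = (6.63×10^-34)²/(8·9.11×10^-31·(1.65×10^-10 m)²) = 2.215×10^-18 J.
Then E_3 = 3²·E_1 = 9·2.215×10^-18 J = 1.99×10^-17 J.

E_3 = 1.99×10^-17 J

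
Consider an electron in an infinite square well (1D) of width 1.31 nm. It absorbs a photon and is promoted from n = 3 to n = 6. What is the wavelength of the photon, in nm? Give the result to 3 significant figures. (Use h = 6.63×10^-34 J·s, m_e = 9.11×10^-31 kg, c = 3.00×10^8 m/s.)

E_1 = h²/(8m_eL²) = 3.515×10^-20 J, so ΔE = (6² − 3²)E_1 = 9.490×10^-19 J.
λ = hc/ΔE = (6.63×10^-34·3.00×10^8)/9.490×10^-19 = 2.10×10^-7 m = 210 nm.

λ = 210 nm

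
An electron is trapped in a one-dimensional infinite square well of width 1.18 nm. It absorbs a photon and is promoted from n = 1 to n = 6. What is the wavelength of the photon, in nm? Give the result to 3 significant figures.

λ = 131 nm

E_1 = h²/(8m_eL²) = 4.327×10^-20 J, so ΔE = (6² − 1²)E_1 = 1.514×10^-18 J.
λ = hc/ΔE = (6.626×10^-34·2.998×10^8)/1.514×10^-18 = 1.31×10^-7 m = 131 nm.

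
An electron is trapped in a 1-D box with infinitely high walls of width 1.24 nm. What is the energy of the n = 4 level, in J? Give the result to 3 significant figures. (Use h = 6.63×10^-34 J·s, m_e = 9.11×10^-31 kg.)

For an infinite well E_n = n²h²/(8m_eL²), so E_1 = h²/(8m_eL²) = (6.63×10^-34)²/(8·9.11×10^-31·(1.24×10^-9 m)²) = 3.923×10^-20 J.
Then E_4 = 4²·E_1 = 16·3.923×10^-20 J = 6.28×10^-19 J.

E_4 = 6.28×10^-19 J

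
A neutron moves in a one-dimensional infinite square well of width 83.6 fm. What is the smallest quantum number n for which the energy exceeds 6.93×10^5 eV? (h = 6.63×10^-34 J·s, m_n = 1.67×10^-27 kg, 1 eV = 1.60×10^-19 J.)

E_1 = h²/(8m_nL²) = 4.708×10^-15 J = 2.942×10^4 eV.
Need n² > 6.93×10^5/2.942×10^4 = 23.56, i.e. n > 4.854.
The smallest integer satisfying this is n = 5.

n = 5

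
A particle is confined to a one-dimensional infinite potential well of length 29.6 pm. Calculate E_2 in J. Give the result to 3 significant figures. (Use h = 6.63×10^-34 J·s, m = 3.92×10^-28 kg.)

For an infinite well E_n = n²h²/(8mL²), so E_1 = h²/(8mL²) = (6.63×10^-34)²/(8·3.92×10^-28·(2.96×10^-11 m)²) = 1.600×10^-19 J.
Then E_2 = 2²·E_1 = 4·1.600×10^-19 J = 6.40×10^-19 J.

E_2 = 6.40×10^-19 J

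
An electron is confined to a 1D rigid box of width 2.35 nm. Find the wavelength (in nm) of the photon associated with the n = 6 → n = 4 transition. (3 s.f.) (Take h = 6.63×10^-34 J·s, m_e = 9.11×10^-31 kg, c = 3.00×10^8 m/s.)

λ = 911 nm

E_1 = h²/(8m_eL²) = 1.092×10^-20 J, so ΔE = (6² − 4²)E_1 = 2.184×10^-19 J.
λ = hc/ΔE = (6.63×10^-34·3.00×10^8)/2.184×10^-19 = 9.11×10^-7 m = 911 nm.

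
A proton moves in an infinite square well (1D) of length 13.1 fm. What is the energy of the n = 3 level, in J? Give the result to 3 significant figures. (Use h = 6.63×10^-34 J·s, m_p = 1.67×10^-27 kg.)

For an infinite well E_n = n²h²/(8m_pL²), so E_1 = h²/(8m_pL²) = (6.63×10^-34)²/(8·1.67×10^-27·(1.31×10^-14 m)²) = 1.917×10^-13 J.
Then E_3 = 3²·E_1 = 9·1.917×10^-13 J = 1.73×10^-12 J.

E_3 = 1.73×10^-12 J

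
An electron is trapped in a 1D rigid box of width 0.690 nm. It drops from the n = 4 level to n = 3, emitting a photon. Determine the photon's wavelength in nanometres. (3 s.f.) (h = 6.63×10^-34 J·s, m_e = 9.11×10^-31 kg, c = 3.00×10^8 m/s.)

λ = 224 nm

E_1 = h²/(8m_eL²) = 1.267×10^-19 J, so ΔE = (4² − 3²)E_1 = 8.869×10^-19 J.
λ = hc/ΔE = (6.63×10^-34·3.00×10^8)/8.869×10^-19 = 2.24×10^-7 m = 224 nm.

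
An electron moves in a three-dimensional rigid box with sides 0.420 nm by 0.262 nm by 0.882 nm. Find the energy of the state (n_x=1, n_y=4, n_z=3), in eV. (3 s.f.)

E = 94.1 eV

For a 3D rectangular well E = (h²/8m_e)·Σ n_i²/L_i² = (6.626×10^-34)²/(8·9.109×10^-31) · [1²/(0.420 nm)² + 4²/(0.262 nm)² + 3²/(0.882 nm)²].
Evaluating gives E = 1.508×10^-17 J = 94.1 eV.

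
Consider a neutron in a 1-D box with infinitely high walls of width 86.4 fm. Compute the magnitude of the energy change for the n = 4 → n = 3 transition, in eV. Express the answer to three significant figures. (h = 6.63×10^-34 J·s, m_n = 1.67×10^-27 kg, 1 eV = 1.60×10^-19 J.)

E_1 = h²/(8m_nL²) = 4.408×10^-15 J.
|ΔE| = |4² − 3²|·E_1 = 7·4.408×10^-15 J = 3.086×10^-14 J = 1.93×10^5 eV.

|ΔE| = 1.93×10^5 eV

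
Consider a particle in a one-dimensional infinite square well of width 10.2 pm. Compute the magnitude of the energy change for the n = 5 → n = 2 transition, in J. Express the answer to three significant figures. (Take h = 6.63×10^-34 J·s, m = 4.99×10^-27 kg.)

|ΔE| = 2.22×10^-18 J

E_1 = h²/(8mL²) = 1.058×10^-19 J.
|ΔE| = |5² − 2²|·E_1 = 21·1.058×10^-19 J = 2.22×10^-18 J.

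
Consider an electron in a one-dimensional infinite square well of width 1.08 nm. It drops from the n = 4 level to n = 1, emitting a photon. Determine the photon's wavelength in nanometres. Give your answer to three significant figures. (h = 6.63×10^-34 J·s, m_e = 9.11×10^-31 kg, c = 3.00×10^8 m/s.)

E_1 = h²/(8m_eL²) = 5.171×10^-20 J, so ΔE = (4² − 1²)E_1 = 7.756×10^-19 J.
λ = hc/ΔE = (6.63×10^-34·3.00×10^8)/7.756×10^-19 = 2.56×10^-7 m = 256 nm.

λ = 256 nm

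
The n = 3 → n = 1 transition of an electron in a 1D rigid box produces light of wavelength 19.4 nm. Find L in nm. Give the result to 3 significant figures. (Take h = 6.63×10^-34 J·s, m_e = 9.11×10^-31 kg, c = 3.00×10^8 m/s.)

The photon carries ΔE = hc/λ = 6.63×10^-34·3.00×10^8/1.94×10^-8 m = 1.025×10^-17 J.
Since ΔE = (3² − 1²)E_1, E_1 = 1.281×10^-18 J, and L = h/√(8m_eE_1) = 2.17×10^-10 m = 0.217 nm.

L = 0.217 nm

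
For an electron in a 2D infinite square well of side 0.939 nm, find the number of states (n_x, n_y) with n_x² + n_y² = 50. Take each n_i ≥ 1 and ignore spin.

degeneracy = 3

The level has n_x² + n_y² = 50. The ordered positive-integer solutions are (1, 7), (5, 5), (7, 1).
That gives 3 states.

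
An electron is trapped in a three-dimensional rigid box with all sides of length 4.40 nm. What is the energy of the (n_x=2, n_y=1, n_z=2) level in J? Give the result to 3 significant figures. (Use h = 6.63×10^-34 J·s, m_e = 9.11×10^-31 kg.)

E = 2.80×10^-20 J

For a 3D rectangular well E = (h²/8m_e)·Σ n_i²/L_i² = (6.63×10^-34)²/(8·9.11×10^-31) · [2²/(4.40 nm)² + 1²/(4.40 nm)² + 2²/(4.40 nm)²].
Evaluating gives E = 2.80×10^-20 J.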